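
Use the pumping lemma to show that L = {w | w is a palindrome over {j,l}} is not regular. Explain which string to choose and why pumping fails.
Assume L is regular with pumping length p. Idea: pumping the leading j-block breaks the symmetry.
Choose s = j^p l j^p (a palindrome of length 2p+1 ≥ p). By the pumping lemma, s = xyz with |xy| ≤ p, |y| > 0, so y = j^k with k > 0 (xy lies entirely in the first j^p). Then xy²z = j^(p+k) l j^p, which is not a palindrome since p+k ≠ p.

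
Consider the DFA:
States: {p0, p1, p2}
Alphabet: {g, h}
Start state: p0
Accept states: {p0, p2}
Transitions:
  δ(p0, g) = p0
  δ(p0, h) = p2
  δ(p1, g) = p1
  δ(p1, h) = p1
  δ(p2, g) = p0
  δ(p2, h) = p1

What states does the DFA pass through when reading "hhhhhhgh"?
read 'h': p0 → p2
  read 'h': p2 → p1
  read 'h': p1 → p1
  read 'h': p1 → p1
  read 'h': p1 → p1
  read 'h': p1 → p1
  read 'g': p1 → p1
  read 'h': p1 → p1
p0 -> p2 -> p1 -> p1 -> p1 -> p1 -> p1 -> p1 -> p1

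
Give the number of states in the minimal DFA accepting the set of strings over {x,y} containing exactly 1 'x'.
By Myhill–Nerode, count the distinguishable equivalence classes: 3 classes — having seen 0, 1, or >1 copies of 'x'; the count-1 class is the only accepting one and >1 is dead.
3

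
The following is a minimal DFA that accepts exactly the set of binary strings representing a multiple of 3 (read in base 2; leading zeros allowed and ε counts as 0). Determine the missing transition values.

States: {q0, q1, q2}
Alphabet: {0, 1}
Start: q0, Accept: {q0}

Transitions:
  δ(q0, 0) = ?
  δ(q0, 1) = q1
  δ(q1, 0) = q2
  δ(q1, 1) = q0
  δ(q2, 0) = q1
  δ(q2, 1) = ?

From the language and accept set, identify what each state tracks — q0: value ≡ 0 (mod 3); q1: value ≡ 1 (mod 3); q2: value ≡ 2 (mod 3).
Each missing δ(q, a) is the state matching the new tracked value after reading a.
δ(q0, 0) = q0; δ(q2, 1) = q2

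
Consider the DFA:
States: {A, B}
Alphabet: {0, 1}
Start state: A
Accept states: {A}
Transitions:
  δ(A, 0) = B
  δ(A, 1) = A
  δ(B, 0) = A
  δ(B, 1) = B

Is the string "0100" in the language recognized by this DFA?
Processing string "0100":
  A --0--> B
  B --1--> B
  B --0--> A
  A --0--> B
Final state: B
Accept states: {A}
No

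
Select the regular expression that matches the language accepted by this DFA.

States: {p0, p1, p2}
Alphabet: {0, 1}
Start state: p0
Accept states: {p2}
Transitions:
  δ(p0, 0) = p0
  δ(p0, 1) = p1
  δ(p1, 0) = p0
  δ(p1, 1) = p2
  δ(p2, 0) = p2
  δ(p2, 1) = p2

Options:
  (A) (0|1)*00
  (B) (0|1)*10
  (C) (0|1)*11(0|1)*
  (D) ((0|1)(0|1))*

Check each option against the DFA on short strings; one disagreement eliminates an option:
  (A) (0|1)*00: on '00' the DFA goes p0 → p0 → p0 and rejects (p0 ∉ Accept), but the regex matches it → eliminate
  (B) (0|1)*10: on '10' the DFA goes p0 → p1 → p0 and rejects (p0 ∉ Accept), but the regex matches it → eliminate
  (C) (0|1)*11(0|1)*: agrees with the DFA on every string of length ≤ 6
  (D) ((0|1)(0|1))*: on ε the DFA stays in p0 and rejects (p0 ∉ Accept), but the regex matches it → eliminate
Only (C) is consistent with the DFA.
(C) (0|1)*11(0|1)*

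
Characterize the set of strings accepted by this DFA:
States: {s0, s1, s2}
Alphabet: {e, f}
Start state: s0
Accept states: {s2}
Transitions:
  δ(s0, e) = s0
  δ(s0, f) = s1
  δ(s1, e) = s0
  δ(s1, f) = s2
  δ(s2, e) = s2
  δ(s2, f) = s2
Testing a few strings:
  'effe' → accept
  'eff' → accept
  'eef' → reject
  'fef' → reject
State roles: s0=no progress toward ff; s1=one trailing f; s2=substring ff seen
All strings over {e,f} containing the substring ff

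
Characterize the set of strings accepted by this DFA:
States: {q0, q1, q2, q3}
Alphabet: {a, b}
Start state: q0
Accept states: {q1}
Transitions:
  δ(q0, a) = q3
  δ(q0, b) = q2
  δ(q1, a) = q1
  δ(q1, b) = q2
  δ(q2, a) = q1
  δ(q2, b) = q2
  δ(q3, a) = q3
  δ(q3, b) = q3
Testing a few strings:
  'bbaa' → accept
  'a' → reject
  'bb' → reject
  'bbb' → reject
State roles: q0=no input read; q1=started with b, last symbol a; q2=started with b, last symbol b; q3=started with a (dead)
All strings over {a,b} that start with b and end with a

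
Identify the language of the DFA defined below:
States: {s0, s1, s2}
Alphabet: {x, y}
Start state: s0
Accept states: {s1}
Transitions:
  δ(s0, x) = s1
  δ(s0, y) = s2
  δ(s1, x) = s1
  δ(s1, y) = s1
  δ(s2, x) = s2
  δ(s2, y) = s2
Testing a few strings:
  'xxy' → accept
  'y' → reject
  'xxx' → accept
  'yyx' → reject
State roles: s0=no input read; s1=started with x; s2=started with y (dead)
All strings over {x,y} starting with x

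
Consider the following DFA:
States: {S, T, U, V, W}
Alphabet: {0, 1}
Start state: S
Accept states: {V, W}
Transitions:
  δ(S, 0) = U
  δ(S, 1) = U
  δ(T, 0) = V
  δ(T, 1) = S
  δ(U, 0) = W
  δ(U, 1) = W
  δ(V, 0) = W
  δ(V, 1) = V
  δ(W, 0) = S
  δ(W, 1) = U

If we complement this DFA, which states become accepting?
Complement accept states = All states \ Original accept states
= {S, T, U, V, W} \ {V, W}
{S, T, U}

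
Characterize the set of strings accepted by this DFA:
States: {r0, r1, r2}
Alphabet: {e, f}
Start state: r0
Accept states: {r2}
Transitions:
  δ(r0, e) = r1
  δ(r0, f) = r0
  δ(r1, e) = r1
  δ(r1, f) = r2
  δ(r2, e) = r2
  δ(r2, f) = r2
Testing a few strings:
  'ffe' → reject
  'ee' → reject
  'e' → reject
  'ff' → reject
State roles: r0=no e seen yet; r1=seen a e, waiting for f; r2=substring ef seen
All strings over {e,f} containing the substring ef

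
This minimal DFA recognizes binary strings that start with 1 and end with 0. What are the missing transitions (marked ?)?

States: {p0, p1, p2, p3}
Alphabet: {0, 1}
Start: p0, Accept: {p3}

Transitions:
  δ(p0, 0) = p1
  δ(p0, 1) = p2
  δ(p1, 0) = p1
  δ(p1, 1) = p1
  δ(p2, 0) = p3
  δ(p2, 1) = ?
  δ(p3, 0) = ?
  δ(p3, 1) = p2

From the language and accept set, identify what each state tracks — p0: no input read; p1: started with 0 (dead); p2: started with 1, last symbol 1; p3: started with 1, last symbol 0.
Each missing δ(q, a) is the state matching the new tracked value after reading a.
δ(p2, 1) = p2; δ(p3, 0) = p3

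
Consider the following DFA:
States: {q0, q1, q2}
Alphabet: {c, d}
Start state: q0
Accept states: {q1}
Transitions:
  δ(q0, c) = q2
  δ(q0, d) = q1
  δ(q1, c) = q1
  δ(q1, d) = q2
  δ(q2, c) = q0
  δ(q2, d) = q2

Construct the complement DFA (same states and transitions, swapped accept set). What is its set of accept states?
Complement accept states = All states \ Original accept states
= {q0, q1, q2} \ {q1}
{q0, q2}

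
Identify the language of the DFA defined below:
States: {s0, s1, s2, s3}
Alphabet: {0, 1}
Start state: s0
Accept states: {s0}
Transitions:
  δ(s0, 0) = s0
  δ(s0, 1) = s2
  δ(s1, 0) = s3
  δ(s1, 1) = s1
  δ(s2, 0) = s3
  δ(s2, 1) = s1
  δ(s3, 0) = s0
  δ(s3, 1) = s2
Testing a few strings:
  '1010' → reject
  '1001' → reject
  '101' → reject
  '0011' → reject
State roles: s0=value ≡ 0 (mod 4); s1=value ≡ 3 (mod 4); s2=value ≡ 1 (mod 4); s3=value ≡ 2 (mod 4)
All binary strings representing a multiple of 4 (read in base 2; leading zeros allowed and ε counts as 0)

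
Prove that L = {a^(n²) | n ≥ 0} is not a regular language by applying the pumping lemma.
Assume L is regular with pumping length p. Idea: pumping adds a fixed amount, but gaps between consecutive squares grow.
Choose s = a^(p²) (length p² ≥ p). By the pumping lemma, s = xyz with |xy| ≤ p, |y| > 0, so |y| = k with 1 ≤ k ≤ p. Then |xy²z| = p²+k. Since p² < p²+k ≤ p²+p < (p+1)², the length p²+k lies strictly between consecutive squares, so it is not a perfect square and xy²z ∉ L.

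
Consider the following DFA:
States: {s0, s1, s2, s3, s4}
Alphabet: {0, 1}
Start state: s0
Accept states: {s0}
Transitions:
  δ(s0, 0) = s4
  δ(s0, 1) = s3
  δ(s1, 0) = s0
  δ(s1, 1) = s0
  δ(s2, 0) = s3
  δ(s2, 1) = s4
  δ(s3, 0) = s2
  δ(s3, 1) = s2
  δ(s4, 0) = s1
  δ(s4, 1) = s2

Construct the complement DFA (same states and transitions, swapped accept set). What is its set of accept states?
Complement accept states = All states \ Original accept states
= {s0, s1, s2, s3, s4} \ {s0}
{s1, s2, s3, s4}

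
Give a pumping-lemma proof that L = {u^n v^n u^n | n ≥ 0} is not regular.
Assume L is regular with pumping length p. Idea: pumping the first u-block unbalances it against the other two.
Choose s = u^p v^p u^p ∈ L (|s| = 3p ≥ p). By the pumping lemma, s = xyz with |xy| ≤ p, |y| > 0, so y = u^k with k ≥ 1, inside the first u-block. Then xy²z = u^(p+k) v^p u^p. The first block has length p+k ≠ p, so the three block lengths are no longer equal and xy²z ∉ L.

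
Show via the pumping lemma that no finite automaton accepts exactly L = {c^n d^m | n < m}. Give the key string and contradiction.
Assume L is regular with pumping length p. Idea: pumping up the c-block makes the c-count reach the d-count.
Choose s = c^p d^(p+1) ∈ L. By the pumping lemma, s = xyz with |xy| ≤ p, |y| > 0, so y = c^k with k ≥ 1. Then xy²z = c^(p+k) d^(p+1). Since p+k ≥ p+1, the number of c's is no longer strictly less than the number of d's, so xy²z ∉ L.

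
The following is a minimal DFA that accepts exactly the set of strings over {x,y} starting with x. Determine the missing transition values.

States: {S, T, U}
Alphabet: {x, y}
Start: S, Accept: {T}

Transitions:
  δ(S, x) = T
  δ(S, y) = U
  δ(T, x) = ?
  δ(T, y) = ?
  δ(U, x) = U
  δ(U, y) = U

From the language and accept set, identify what each state tracks — S: no input read; T: started with x; U: started with y (dead).
Each missing δ(q, a) is the state matching the new tracked value after reading a.
δ(T, x) = T; δ(T, y) = T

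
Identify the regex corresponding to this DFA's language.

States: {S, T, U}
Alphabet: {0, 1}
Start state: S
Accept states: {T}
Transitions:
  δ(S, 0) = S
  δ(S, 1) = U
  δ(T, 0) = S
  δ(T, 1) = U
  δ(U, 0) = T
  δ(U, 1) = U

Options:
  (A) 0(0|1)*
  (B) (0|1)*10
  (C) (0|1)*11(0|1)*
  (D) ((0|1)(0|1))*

Check each option against the DFA on short strings; one disagreement eliminates an option:
  (A) 0(0|1)*: on '0' the DFA goes S → S and rejects (S ∉ Accept), but the regex matches it → eliminate
  (B) (0|1)*10: agrees with the DFA on every string of length ≤ 6
  (C) (0|1)*11(0|1)*: on '10' the DFA goes S → U → T and accepts (T ∈ Accept), but the regex does not match it → eliminate
  (D) ((0|1)(0|1))*: on ε the DFA stays in S and rejects (S ∉ Accept), but the regex matches it → eliminate
Only (B) is consistent with the DFA.
(B) (0|1)*10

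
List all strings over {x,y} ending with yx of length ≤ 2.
yx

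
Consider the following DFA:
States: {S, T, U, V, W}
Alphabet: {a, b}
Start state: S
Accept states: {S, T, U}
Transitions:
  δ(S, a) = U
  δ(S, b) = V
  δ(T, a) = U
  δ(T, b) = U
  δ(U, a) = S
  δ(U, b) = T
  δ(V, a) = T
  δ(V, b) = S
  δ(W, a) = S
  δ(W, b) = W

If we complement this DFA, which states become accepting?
Complement accept states = All states \ Original accept states
= {S, T, U, V, W} \ {S, T, U}
{V, W}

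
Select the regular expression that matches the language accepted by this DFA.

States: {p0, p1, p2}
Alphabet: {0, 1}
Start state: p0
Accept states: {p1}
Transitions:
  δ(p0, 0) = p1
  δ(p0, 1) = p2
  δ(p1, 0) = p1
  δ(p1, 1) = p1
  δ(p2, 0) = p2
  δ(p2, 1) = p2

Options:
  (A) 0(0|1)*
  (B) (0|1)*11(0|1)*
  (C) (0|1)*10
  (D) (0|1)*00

Check each option against the DFA on short strings; one disagreement eliminates an option:
  (A) 0(0|1)*: agrees with the DFA on every string of length ≤ 6
  (B) (0|1)*11(0|1)*: on '0' the DFA goes p0 → p1 and accepts (p1 ∈ Accept), but the regex does not match it → eliminate
  (C) (0|1)*10: on '0' the DFA goes p0 → p1 and accepts (p1 ∈ Accept), but the regex does not match it → eliminate
  (D) (0|1)*00: on '0' the DFA goes p0 → p1 and accepts (p1 ∈ Accept), but the regex does not match it → eliminate
Only (A) is consistent with the DFA.
(A) 0(0|1)*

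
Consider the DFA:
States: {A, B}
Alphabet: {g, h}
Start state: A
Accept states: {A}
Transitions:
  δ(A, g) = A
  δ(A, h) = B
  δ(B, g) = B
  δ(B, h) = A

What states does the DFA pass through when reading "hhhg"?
read 'h': A → B
  read 'h': B → A
  read 'h': A → B
  read 'g': B → B
A -> B -> A -> B -> B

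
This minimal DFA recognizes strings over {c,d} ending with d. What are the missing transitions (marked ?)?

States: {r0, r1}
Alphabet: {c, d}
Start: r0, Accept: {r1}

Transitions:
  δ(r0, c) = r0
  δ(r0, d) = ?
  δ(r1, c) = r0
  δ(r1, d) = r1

From the language and accept set, identify what each state tracks — r0: last symbol not d; r1: last symbol is d.
Each missing δ(q, a) is the state matching the new tracked value after reading a.
δ(r0, d) = r1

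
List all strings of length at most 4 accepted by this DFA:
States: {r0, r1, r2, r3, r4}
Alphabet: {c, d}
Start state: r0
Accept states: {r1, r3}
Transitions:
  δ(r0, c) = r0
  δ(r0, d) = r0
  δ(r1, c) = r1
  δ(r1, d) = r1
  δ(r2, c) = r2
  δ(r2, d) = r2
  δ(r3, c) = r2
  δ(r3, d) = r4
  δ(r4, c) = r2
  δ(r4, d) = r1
None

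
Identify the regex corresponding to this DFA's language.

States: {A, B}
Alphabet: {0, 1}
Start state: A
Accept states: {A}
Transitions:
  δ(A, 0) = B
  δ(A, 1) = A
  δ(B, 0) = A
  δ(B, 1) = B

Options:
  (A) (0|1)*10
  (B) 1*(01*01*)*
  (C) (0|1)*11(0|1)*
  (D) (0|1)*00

Check each option against the DFA on short strings; one disagreement eliminates an option:
  (A) (0|1)*10: on ε the DFA stays in A and accepts (A ∈ Accept), but the regex does not match it → eliminate
  (B) 1*(01*01*)*: agrees with the DFA on every string of length ≤ 6
  (C) (0|1)*11(0|1)*: on ε the DFA stays in A and accepts (A ∈ Accept), but the regex does not match it → eliminate
  (D) (0|1)*00: on ε the DFA stays in A and accepts (A ∈ Accept), but the regex does not match it → eliminate
Only (B) is consistent with the DFA.
(B) 1*(01*01*)*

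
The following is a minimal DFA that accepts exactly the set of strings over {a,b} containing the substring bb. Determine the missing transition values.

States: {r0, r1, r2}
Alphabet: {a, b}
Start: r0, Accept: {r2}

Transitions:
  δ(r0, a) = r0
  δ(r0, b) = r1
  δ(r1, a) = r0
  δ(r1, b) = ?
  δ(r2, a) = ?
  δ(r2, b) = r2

From the language and accept set, identify what each state tracks — r0: no progress toward bb; r1: one trailing b; r2: substring bb seen.
Each missing δ(q, a) is the state matching the new tracked value after reading a.
δ(r1, b) = r2; δ(r2, a) = r2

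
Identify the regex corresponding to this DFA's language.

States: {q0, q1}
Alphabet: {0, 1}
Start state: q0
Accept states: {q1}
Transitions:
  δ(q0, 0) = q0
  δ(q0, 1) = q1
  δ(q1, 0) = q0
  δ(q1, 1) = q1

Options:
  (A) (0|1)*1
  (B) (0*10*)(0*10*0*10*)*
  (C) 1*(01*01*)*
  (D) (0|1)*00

Check each option against the DFA on short strings; one disagreement eliminates an option:
  (A) (0|1)*1: agrees with the DFA on every string of length ≤ 6
  (B) (0*10*)(0*10*0*10*)*: on '10' the DFA goes q0 → q1 → q0 and rejects (q0 ∉ Accept), but the regex matches it → eliminate
  (C) 1*(01*01*)*: on ε the DFA stays in q0 and rejects (q0 ∉ Accept), but the regex matches it → eliminate
  (D) (0|1)*00: on '1' the DFA goes q0 → q1 and accepts (q1 ∈ Accept), but the regex does not match it → eliminate
Only (A) is consistent with the DFA.
(A) (0|1)*1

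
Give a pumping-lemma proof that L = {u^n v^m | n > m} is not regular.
Assume L is regular with pumping length p. Idea: pumping down the u-block drops the u-count to at most the v-count.
Choose s = u^(p+1) v^p ∈ L (|s| = 2p+1 ≥ p). By the pumping lemma, s = xyz with |xy| ≤ p, |y| > 0, so y = u^k with k ≥ 1. Take i = 0: xz = u^(p+1−k) v^p. Since k ≥ 1, p+1−k ≤ p, so the number of u's is no longer strictly greater than the number of v's, hence xz ∉ L.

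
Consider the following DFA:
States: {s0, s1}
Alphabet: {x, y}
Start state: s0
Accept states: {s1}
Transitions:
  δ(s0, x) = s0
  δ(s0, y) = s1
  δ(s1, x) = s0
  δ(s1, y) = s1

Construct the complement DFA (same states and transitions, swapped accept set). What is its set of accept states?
Complement accept states = All states \ Original accept states
= {s0, s1} \ {s1}
{s0}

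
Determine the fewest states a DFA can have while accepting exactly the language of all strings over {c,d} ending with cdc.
By Myhill–Nerode, count the distinguishable equivalence classes: 4 classes — one per longest suffix of the input that is a prefix of 'cdc' (lengths 0 through 3); only the length-3 class is accepting.
4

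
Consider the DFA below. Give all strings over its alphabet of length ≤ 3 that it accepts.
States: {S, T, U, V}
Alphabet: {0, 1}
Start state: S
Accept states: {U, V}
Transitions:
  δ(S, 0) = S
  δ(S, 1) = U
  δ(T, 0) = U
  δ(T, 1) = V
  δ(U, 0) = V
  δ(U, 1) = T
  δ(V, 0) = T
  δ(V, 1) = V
1, 01, 10, 001, 010, 101, 110, 111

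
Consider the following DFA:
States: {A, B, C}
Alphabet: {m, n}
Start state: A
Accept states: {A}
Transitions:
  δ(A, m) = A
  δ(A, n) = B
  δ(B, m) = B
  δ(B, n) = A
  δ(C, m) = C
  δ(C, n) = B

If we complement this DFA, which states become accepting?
Complement accept states = All states \ Original accept states
= {A, B, C} \ {A}
{B, C}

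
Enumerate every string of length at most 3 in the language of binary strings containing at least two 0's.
00, 000, 001, 010, 100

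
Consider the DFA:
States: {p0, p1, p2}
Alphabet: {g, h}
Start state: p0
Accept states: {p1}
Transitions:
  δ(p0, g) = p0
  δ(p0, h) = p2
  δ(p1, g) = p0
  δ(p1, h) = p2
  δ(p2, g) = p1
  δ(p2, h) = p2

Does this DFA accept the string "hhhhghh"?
Processing string "hhhhghh":
  p0 --h--> p2
  p2 --h--> p2
  p2 --h--> p2
  p2 --h--> p2
  p2 --g--> p1
  p1 --h--> p2
  p2 --h--> p2
Final state: p2
Accept states: {p1}
No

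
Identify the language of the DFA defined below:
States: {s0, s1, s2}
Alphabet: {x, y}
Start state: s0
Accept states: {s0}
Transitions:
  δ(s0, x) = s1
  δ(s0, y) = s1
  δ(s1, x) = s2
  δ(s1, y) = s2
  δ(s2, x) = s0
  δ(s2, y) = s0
Testing a few strings:
  'xyxy' → reject
  'xxxx' → reject
  'xxy' → accept
  'yx' → reject
State roles: s0=length ≡ 0 (mod 3); s1=length ≡ 1 (mod 3); s2=length ≡ 2 (mod 3)
All strings over {x,y} whose length is a multiple of 3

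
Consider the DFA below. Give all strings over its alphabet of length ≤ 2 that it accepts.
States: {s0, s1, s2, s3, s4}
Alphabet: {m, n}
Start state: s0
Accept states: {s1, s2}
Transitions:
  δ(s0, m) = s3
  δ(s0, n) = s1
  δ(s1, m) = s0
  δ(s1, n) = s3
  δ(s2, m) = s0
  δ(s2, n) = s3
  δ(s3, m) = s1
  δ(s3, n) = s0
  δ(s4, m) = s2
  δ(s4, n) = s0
n, mm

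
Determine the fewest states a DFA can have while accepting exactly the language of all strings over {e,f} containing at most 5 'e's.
By Myhill–Nerode, count the distinguishable equivalence classes: 7 classes — having seen 0, 1, …, 5, or >5 copies of 'e'; counts 0 through 5 are accepting and >5 is dead.
7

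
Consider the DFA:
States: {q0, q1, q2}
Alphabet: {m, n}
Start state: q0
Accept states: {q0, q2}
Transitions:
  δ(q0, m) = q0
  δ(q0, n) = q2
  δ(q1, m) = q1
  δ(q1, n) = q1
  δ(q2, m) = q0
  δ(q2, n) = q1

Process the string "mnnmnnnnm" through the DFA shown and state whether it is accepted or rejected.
Processing string "mnnmnnnnm":
  q0 --m--> q0
  q0 --n--> q2
  q2 --n--> q1
  q1 --m--> q1
  q1 --n--> q1
  q1 --n--> q1
  q1 --n--> q1
  q1 --n--> q1
  q1 --m--> q1
Final state: q1
Accept states: {q0, q2}
No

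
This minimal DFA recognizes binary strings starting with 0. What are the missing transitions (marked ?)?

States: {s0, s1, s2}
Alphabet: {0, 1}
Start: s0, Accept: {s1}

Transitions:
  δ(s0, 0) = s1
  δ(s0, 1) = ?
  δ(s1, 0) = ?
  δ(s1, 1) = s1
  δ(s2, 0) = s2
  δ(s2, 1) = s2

From the language and accept set, identify what each state tracks — s0: no input read; s1: started with 0; s2: started with 1 (dead).
Each missing δ(q, a) is the state matching the new tracked value after reading a.
δ(s0, 1) = s2; δ(s1, 0) = s1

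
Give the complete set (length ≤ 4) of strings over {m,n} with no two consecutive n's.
ε, m, n, mm, mn, nm, mmm, mmn, mnm, nmm, nmn, mmmm, mmmn, mmnm, mnmm, mnmn, nmmm, nmmn, nmnm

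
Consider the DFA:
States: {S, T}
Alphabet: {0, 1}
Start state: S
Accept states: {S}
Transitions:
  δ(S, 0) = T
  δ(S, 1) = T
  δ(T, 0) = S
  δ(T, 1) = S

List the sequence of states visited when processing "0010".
read '0': S → T
  read '0': T → S
  read '1': S → T
  read '0': T → S
S -> T -> S -> T -> S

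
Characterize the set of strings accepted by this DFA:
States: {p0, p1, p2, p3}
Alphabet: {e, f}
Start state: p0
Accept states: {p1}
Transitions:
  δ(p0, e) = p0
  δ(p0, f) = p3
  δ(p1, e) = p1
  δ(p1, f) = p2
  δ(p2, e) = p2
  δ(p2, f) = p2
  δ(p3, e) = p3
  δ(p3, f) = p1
Testing a few strings:
  'e' → reject
  'eeff' → accept
  'fe' → reject
  'efff' → reject
State roles: p0=zero f's; p1=two f's; p2=≥ three f's (dead); p3=one f
All strings over {e,f} containing exactly two f's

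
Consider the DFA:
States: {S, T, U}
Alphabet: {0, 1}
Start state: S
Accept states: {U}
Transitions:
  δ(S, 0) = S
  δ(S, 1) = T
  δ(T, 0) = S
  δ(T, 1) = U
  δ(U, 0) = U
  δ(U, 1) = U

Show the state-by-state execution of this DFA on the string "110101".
read '1': S → T
  read '1': T → U
  read '0': U → U
  read '1': U → U
  read '0': U → U
  read '1': U → U
S -> T -> U -> U -> U -> U -> U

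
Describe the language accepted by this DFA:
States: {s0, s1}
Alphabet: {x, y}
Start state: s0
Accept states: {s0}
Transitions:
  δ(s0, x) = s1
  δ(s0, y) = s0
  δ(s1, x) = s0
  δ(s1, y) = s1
Testing a few strings:
  'xxy' → accept
  'yx' → reject
  'x' → reject
  'xx' → accept
State roles: s0=even number of x's so far; s1=odd number of x's so far
All strings over {x,y} with an even number of x's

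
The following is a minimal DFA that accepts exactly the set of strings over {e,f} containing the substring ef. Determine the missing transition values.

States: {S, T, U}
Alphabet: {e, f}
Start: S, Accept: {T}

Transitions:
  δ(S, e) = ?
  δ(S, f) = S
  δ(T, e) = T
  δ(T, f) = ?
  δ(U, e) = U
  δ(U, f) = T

From the language and accept set, identify what each state tracks — S: no e seen yet; T: substring ef seen; U: seen a e, waiting for f.
Each missing δ(q, a) is the state matching the new tracked value after reading a.
δ(S, e) = U; δ(T, f) = T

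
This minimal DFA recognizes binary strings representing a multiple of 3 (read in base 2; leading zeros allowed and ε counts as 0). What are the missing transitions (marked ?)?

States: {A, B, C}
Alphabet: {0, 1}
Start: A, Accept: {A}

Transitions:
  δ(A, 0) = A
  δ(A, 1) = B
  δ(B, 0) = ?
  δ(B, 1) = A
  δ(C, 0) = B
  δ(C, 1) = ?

From the language and accept set, identify what each state tracks — A: value ≡ 0 (mod 3); B: value ≡ 1 (mod 3); C: value ≡ 2 (mod 3).
Each missing δ(q, a) is the state matching the new tracked value after reading a.
δ(B, 0) = C; δ(C, 1) = C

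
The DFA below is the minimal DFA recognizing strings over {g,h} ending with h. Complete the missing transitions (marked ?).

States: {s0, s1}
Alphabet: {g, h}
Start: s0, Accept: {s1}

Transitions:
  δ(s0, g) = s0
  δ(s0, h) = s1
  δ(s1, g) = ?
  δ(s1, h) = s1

From the language and accept set, identify what each state tracks — s0: last symbol not h; s1: last symbol is h.
Each missing δ(q, a) is the state matching the new tracked value after reading a.
δ(s1, g) = s0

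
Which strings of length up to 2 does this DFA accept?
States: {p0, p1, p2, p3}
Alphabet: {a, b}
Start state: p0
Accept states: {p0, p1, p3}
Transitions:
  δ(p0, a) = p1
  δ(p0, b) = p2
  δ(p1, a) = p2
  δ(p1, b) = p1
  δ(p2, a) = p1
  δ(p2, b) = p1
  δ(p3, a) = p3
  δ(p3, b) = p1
ε, a, ab, ba, bb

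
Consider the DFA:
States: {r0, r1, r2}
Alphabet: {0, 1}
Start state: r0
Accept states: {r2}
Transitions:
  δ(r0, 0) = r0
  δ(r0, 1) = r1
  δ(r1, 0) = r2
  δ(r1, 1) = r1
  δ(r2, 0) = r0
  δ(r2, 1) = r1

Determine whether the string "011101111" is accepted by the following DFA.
Processing string "011101111":
  r0 --0--> r0
  r0 --1--> r1
  r1 --1--> r1
  r1 --1--> r1
  r1 --0--> r2
  r2 --1--> r1
  r1 --1--> r1
  r1 --1--> r1
  r1 --1--> r1
Final state: r1
Accept states: {r2}
No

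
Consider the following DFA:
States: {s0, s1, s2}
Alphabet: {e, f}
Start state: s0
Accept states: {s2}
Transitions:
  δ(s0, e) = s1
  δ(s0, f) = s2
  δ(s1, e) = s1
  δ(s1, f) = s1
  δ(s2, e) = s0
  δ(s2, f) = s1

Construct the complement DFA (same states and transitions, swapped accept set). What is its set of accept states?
Complement accept states = All states \ Original accept states
= {s0, s1, s2} \ {s2}
{s0, s1}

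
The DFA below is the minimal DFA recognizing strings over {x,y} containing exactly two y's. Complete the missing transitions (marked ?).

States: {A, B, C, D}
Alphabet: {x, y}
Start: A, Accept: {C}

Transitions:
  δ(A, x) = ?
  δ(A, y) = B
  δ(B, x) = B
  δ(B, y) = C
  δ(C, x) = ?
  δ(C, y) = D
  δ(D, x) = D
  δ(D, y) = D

From the language and accept set, identify what each state tracks — A: zero y's; B: one y; C: two y's; D: ≥ three y's (dead).
Each missing δ(q, a) is the state matching the new tracked value after reading a.
δ(A, x) = A; δ(C, x) = C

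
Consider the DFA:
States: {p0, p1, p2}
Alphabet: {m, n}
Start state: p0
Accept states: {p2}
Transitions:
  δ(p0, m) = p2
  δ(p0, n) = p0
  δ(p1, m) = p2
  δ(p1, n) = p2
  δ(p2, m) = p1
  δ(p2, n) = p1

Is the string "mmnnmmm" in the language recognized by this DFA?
Processing string "mmnnmmm":
  p0 --m--> p2
  p2 --m--> p1
  p1 --n--> p2
  p2 --n--> p1
  p1 --m--> p2
  p2 --m--> p1
  p1 --m--> p2
Final state: p2
Accept states: {p2}
Yes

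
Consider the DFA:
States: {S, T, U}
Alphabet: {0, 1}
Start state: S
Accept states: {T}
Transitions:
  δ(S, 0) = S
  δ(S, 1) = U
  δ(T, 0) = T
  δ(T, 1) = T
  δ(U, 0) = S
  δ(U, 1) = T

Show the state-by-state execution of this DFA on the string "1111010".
read '1': S → U
  read '1': U → T
  read '1': T → T
  read '1': T → T
  read '0': T → T
  read '1': T → T
  read '0': T → T
S -> U -> T -> T -> T -> T -> T -> T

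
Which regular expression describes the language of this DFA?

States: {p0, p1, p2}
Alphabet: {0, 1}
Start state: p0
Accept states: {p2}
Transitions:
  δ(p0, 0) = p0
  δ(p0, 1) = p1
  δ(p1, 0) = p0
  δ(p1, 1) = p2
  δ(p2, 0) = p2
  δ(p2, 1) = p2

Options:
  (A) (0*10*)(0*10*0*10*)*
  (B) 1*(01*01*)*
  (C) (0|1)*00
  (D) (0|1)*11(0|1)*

Check each option against the DFA on short strings; one disagreement eliminates an option:
  (A) (0*10*)(0*10*0*10*)*: on '1' the DFA goes p0 → p1 and rejects (p1 ∉ Accept), but the regex matches it → eliminate
  (B) 1*(01*01*)*: on ε the DFA stays in p0 and rejects (p0 ∉ Accept), but the regex matches it → eliminate
  (C) (0|1)*00: on '00' the DFA goes p0 → p0 → p0 and rejects (p0 ∉ Accept), but the regex matches it → eliminate
  (D) (0|1)*11(0|1)*: agrees with the DFA on every string of length ≤ 6
Only (D) is consistent with the DFA.
(D) (0|1)*11(0|1)*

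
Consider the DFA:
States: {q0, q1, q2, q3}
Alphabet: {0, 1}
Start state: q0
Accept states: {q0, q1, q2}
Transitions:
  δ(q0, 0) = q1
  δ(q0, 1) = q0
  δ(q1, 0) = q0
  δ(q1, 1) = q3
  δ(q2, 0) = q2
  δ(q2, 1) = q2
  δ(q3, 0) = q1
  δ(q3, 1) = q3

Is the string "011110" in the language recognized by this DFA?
Processing string "011110":
  q0 --0--> q1
  q1 --1--> q3
  q3 --1--> q3
  q3 --1--> q3
  q3 --1--> q3
  q3 --0--> q1
Final state: q1
Accept states: {q0, q1, q2}
Yes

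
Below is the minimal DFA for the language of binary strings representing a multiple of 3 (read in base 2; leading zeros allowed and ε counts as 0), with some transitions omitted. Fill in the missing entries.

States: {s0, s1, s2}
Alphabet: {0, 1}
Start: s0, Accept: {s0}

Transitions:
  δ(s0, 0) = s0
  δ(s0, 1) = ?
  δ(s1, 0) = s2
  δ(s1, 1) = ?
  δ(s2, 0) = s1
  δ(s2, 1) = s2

From the language and accept set, identify what each state tracks — s0: value ≡ 0 (mod 3); s1: value ≡ 1 (mod 3); s2: value ≡ 2 (mod 3).
Each missing δ(q, a) is the state matching the new tracked value after reading a.
δ(s0, 1) = s1; δ(s1, 1) = s0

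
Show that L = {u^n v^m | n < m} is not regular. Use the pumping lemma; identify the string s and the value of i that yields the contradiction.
Assume L is regular with pumping length p. Idea: pumping up the u-block makes the u-count reach the v-count.
Choose s = u^p v^(p+1) ∈ L. By the pumping lemma, s = xyz with |xy| ≤ p, |y| > 0, so y = u^k with k ≥ 1. Then xy²z = u^(p+k) v^(p+1). Since p+k ≥ p+1, the number of u's is no longer strictly less than the number of v's, so xy²z ∉ L.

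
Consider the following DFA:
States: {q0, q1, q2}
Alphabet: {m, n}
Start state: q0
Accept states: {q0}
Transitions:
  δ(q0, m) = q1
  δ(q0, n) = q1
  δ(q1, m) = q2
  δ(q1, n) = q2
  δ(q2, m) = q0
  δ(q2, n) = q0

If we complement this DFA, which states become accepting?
Complement accept states = All states \ Original accept states
= {q0, q1, q2} \ {q0}
{q1, q2}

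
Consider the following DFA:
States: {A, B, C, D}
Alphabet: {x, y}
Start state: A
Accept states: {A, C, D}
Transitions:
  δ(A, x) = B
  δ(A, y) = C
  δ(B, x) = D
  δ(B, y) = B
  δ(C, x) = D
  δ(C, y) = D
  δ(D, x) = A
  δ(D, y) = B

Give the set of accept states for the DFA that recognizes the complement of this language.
Complement accept states = All states \ Original accept states
= {A, B, C, D} \ {A, C, D}
{B}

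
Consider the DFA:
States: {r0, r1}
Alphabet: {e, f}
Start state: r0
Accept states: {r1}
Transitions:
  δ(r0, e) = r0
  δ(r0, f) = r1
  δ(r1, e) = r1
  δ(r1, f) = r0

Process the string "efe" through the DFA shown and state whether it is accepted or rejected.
Processing string "efe":
  r0 --e--> r0
  r0 --f--> r1
  r1 --e--> r1
Final state: r1
Accept states: {r1}
Yes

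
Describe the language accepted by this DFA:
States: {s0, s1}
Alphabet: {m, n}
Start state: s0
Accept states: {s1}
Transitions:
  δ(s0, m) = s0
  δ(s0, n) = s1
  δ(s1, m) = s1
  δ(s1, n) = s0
Testing a few strings:
  'nn' → reject
  'm' → reject
  'nm' → accept
  'nmn' → reject
State roles: s0=even number of n's so far; s1=odd number of n's so far
All strings over {m,n} with an odd number of n's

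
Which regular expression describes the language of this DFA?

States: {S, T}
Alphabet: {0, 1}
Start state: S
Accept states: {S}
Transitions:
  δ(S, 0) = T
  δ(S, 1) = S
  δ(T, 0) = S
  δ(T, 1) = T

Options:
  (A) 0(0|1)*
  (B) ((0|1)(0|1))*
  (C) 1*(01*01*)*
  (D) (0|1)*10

Check each option against the DFA on short strings; one disagreement eliminates an option:
  (A) 0(0|1)*: on ε the DFA stays in S and accepts (S ∈ Accept), but the regex does not match it → eliminate
  (B) ((0|1)(0|1))*: on '1' the DFA goes S → S and accepts (S ∈ Accept), but the regex does not match it → eliminate
  (C) 1*(01*01*)*: agrees with the DFA on every string of length ≤ 6
  (D) (0|1)*10: on ε the DFA stays in S and accepts (S ∈ Accept), but the regex does not match it → eliminate
Only (C) is consistent with the DFA.
(C) 1*(01*01*)*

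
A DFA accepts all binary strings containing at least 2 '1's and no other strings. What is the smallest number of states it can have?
By Myhill–Nerode, count the distinguishable equivalence classes: 3 classes — having seen 0, 1, or ≥2 copies of '1'; any two classes i < j (j ≤ 2) are distinguished by the string 1^(2−j), which takes class j to 2 copies (accepted) but leaves class i below 2 (rejected).
3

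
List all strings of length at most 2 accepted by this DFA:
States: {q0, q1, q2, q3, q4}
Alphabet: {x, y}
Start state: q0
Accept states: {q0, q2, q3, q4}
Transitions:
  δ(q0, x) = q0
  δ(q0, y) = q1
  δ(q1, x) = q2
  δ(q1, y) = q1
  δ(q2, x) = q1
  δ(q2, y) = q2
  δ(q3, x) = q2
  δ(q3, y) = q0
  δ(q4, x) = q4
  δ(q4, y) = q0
ε, x, xx, yx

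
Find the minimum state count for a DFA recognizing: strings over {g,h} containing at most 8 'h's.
By Myhill–Nerode, count the distinguishable equivalence classes: 10 classes — having seen 0, 1, …, 8, or >8 copies of 'h'; counts 0 through 8 are accepting and >8 is dead.
10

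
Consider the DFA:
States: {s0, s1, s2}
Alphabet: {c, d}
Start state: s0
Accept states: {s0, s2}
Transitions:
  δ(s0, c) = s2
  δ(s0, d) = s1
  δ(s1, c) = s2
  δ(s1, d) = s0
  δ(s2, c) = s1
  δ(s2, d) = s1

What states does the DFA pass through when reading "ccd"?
read 'c': s0 → s2
  read 'c': s2 → s1
  read 'd': s1 → s0
s0 -> s2 -> s1 -> s0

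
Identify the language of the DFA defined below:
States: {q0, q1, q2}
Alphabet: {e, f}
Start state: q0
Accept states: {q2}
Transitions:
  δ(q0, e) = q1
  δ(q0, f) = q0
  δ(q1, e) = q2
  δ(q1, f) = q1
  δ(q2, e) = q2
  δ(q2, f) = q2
Testing a few strings:
  'eee' → accept
  'fff' → reject
  'eff' → reject
  'ff' → reject
State roles: q0=zero e's seen; q1=one e seen; q2=≥ two e's seen
All strings over {e,f} containing at least two e's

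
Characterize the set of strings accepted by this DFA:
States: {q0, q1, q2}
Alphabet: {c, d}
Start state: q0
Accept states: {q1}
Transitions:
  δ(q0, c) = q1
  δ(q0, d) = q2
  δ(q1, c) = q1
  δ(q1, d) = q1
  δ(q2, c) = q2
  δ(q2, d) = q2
Testing a few strings:
  'dc' → reject
  'ccd' → accept
  'c' → accept
  'cc' → accept
State roles: q0=no input read; q1=started with c; q2=started with d (dead)
All strings over {c,d} starting with c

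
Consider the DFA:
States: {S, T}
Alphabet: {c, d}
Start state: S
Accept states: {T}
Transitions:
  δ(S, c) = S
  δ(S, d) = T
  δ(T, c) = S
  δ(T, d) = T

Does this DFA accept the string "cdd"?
Processing string "cdd":
  S --c--> S
  S --d--> T
  T --d--> T
Final state: T
Accept states: {T}
Yes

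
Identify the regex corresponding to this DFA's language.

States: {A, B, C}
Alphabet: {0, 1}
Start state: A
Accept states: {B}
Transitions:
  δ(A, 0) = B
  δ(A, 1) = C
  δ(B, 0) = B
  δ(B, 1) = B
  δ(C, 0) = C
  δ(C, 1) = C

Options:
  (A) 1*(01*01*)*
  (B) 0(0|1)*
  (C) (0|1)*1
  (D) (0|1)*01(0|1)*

Check each option against the DFA on short strings; one disagreement eliminates an option:
  (A) 1*(01*01*)*: on ε the DFA stays in A and rejects (A ∉ Accept), but the regex matches it → eliminate
  (B) 0(0|1)*: agrees with the DFA on every string of length ≤ 6
  (C) (0|1)*1: on '0' the DFA goes A → B and accepts (B ∈ Accept), but the regex does not match it → eliminate
  (D) (0|1)*01(0|1)*: on '0' the DFA goes A → B and accepts (B ∈ Accept), but the regex does not match it → eliminate
Only (B) is consistent with the DFA.
(B) 0(0|1)*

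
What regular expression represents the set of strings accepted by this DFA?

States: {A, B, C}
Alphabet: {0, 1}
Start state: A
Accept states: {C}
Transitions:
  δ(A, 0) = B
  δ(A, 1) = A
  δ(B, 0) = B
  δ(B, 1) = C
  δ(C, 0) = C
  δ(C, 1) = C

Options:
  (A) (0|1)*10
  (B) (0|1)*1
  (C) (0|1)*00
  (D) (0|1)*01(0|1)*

Check each option against the DFA on short strings; one disagreement eliminates an option:
  (A) (0|1)*10: on '01' the DFA goes A → B → C and accepts (C ∈ Accept), but the regex does not match it → eliminate
  (B) (0|1)*1: on '1' the DFA goes A → A and rejects (A ∉ Accept), but the regex matches it → eliminate
  (C) (0|1)*00: on '00' the DFA goes A → B → B and rejects (B ∉ Accept), but the regex matches it → eliminate
  (D) (0|1)*01(0|1)*: agrees with the DFA on every string of length ≤ 6
Only (D) is consistent with the DFA.
(D) (0|1)*01(0|1)*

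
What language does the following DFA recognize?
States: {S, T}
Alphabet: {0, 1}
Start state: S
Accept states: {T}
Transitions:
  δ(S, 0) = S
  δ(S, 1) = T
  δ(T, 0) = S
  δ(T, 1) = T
Testing a few strings:
  '1' → accept
  '11' → accept
  '000' → reject
  '0' → reject
State roles: S=last symbol not 1; T=last symbol is 1
All binary strings ending with 1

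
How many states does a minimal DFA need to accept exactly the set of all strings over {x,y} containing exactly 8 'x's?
By Myhill–Nerode, count the distinguishable equivalence classes: 10 classes — having seen 0, 1, …, 8, or >8 copies of 'x'; the count-8 class is the only accepting one and >8 is dead.
10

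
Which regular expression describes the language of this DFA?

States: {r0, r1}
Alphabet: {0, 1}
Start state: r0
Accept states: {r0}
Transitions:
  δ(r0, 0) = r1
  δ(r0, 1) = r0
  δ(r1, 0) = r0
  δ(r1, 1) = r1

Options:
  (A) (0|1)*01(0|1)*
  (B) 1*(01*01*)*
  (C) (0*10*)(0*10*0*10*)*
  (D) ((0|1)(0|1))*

Check each option against the DFA on short strings; one disagreement eliminates an option:
  (A) (0|1)*01(0|1)*: on ε the DFA stays in r0 and accepts (r0 ∈ Accept), but the regex does not match it → eliminate
  (B) 1*(01*01*)*: agrees with the DFA on every string of length ≤ 6
  (C) (0*10*)(0*10*0*10*)*: on ε the DFA stays in r0 and accepts (r0 ∈ Accept), but the regex does not match it → eliminate
  (D) ((0|1)(0|1))*: on '1' the DFA goes r0 → r0 and accepts (r0 ∈ Accept), but the regex does not match it → eliminate
Only (B) is consistent with the DFA.
(B) 1*(01*01*)*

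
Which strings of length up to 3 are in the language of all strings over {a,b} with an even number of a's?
ε, b, aa, bb, aab, aba, baa, bbb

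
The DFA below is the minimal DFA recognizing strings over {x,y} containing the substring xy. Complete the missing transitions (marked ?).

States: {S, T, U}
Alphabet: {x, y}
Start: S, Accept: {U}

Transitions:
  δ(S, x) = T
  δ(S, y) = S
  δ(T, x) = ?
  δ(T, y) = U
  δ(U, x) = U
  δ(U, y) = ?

From the language and accept set, identify what each state tracks — S: no x seen yet; T: seen a x, waiting for y; U: substring xy seen.
Each missing δ(q, a) is the state matching the new tracked value after reading a.
δ(T, x) = T; δ(U, y) = U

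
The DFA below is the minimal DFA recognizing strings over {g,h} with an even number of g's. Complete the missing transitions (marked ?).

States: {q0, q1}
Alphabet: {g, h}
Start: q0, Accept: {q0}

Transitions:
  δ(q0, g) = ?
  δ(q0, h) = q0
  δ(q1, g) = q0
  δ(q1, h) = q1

From the language and accept set, identify what each state tracks — q0: even number of g's so far; q1: odd number of g's so far.
Each missing δ(q, a) is the state matching the new tracked value after reading a.
δ(q0, g) = q1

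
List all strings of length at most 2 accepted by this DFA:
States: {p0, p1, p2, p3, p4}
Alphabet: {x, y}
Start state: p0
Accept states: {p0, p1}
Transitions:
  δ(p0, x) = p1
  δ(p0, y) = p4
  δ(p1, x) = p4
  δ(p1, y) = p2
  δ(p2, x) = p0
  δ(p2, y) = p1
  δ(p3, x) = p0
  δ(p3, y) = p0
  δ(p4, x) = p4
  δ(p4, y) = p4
ε, x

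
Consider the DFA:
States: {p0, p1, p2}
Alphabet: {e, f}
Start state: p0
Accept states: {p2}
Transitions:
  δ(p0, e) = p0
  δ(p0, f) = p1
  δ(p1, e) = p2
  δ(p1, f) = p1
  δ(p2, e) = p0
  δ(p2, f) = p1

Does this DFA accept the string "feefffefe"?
Processing string "feefffefe":
  p0 --f--> p1
  p1 --e--> p2
  p2 --e--> p0
  p0 --f--> p1
  p1 --f--> p1
  p1 --f--> p1
  p1 --e--> p2
  p2 --f--> p1
  p1 --e--> p2
Final state: p2
Accept states: {p2}
Yes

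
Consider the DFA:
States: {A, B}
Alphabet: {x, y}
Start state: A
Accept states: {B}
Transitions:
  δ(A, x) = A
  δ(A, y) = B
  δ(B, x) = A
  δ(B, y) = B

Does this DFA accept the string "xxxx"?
Processing string "xxxx":
  A --x--> A
  A --x--> A
  A --x--> A
  A --x--> A
Final state: A
Accept states: {B}
No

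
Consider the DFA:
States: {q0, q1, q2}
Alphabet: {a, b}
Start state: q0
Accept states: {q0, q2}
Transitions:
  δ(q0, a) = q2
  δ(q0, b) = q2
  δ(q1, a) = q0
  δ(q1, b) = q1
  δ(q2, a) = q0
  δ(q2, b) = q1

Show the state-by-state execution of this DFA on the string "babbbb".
read 'b': q0 → q2
  read 'a': q2 → q0
  read 'b': q0 → q2
  read 'b': q2 → q1
  read 'b': q1 → q1
  read 'b': q1 → q1
q0 -> q2 -> q0 -> q2 -> q1 -> q1 -> q1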